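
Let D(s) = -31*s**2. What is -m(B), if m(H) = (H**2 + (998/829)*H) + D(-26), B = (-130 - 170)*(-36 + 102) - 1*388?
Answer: -337825860028/829 ≈ -4.0751e+8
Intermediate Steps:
B = -20188 (B = -300*66 - 388 = -19800 - 388 = -20188)
m(H) = -20956 + H**2 + 998*H/829 (m(H) = (H**2 + (998/829)*H) - 31*(-26)**2 = (H**2 + (998*(1/829))*H) - 31*676 = (H**2 + 998*H/829) - 20956 = -20956 + H**2 + 998*H/829)
-m(B) = -(-20956 + (-20188)**2 + (998/829)*(-20188)) = -(-20956 + 407555344 - 20147624/829) = -1*337825860028/829 = -337825860028/829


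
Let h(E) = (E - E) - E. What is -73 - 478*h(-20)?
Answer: -9633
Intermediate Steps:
h(E) = -E (h(E) = 0 - E = -E)
-73 - 478*h(-20) = -73 - (-478)*(-20) = -73 - 478*20 = -73 - 9560 = -9633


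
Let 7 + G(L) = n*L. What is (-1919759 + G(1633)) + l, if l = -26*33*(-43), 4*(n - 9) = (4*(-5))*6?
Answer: -1917165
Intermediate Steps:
n = -21 (n = 9 + ((4*(-5))*6)/4 = 9 + (-20*6)/4 = 9 + (¼)*(-120) = 9 - 30 = -21)
G(L) = -7 - 21*L
l = 36894 (l = -858*(-43) = 36894)
(-1919759 + G(1633)) + l = (-1919759 + (-7 - 21*1633)) + 36894 = (-1919759 + (-7 - 34293)) + 36894 = (-1919759 - 34300) + 36894 = -1954059 + 36894 = -1917165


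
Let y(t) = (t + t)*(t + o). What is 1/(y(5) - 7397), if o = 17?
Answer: -1/7177 ≈ -0.00013933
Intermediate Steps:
y(t) = 2*t*(17 + t) (y(t) = (t + t)*(t + 17) = (2*t)*(17 + t) = 2*t*(17 + t))
1/(y(5) - 7397) = 1/(2*5*(17 + 5) - 7397) = 1/(2*5*22 - 7397) = 1/(220 - 7397) = 1/(-7177) = -1/7177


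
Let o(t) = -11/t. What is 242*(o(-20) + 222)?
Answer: 538571/10 ≈ 53857.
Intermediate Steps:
242*(o(-20) + 222) = 242*(-11/(-20) + 222) = 242*(-11*(-1/20) + 222) = 242*(11/20 + 222) = 242*(4451/20) = 538571/10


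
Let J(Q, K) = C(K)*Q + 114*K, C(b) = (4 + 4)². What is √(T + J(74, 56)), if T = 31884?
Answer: 2*√10751 ≈ 207.37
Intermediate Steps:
C(b) = 64 (C(b) = 8² = 64)
J(Q, K) = 64*Q + 114*K
√(T + J(74, 56)) = √(31884 + (64*74 + 114*56)) = √(31884 + (4736 + 6384)) = √(31884 + 11120) = √43004 = 2*√10751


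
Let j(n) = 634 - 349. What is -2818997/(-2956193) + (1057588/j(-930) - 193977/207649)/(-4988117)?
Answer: 831509262627323332054/872658091432544029665 ≈ 0.95285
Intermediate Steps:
j(n) = 285
-2818997/(-2956193) + (1057588/j(-930) - 193977/207649)/(-4988117) = -2818997/(-2956193) + (1057588/285 - 193977/207649)/(-4988117) = -2818997*(-1/2956193) + (1057588*(1/285) - 193977*1/207649)*(-1/4988117) = 2818997/2956193 + (1057588/285 - 193977/207649)*(-1/4988117) = 2818997/2956193 + (219551807167/59179965)*(-1/4988117) = 2818997/2956193 - 219551807167/295196589475905 = 831509262627323332054/872658091432544029665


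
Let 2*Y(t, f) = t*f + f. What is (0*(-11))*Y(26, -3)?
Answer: 0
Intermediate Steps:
Y(t, f) = f/2 + f*t/2 (Y(t, f) = (t*f + f)/2 = (f*t + f)/2 = (f + f*t)/2 = f/2 + f*t/2)
(0*(-11))*Y(26, -3) = (0*(-11))*((½)*(-3)*(1 + 26)) = 0*((½)*(-3)*27) = 0*(-81/2) = 0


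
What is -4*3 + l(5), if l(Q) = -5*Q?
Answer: -37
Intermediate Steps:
-4*3 + l(5) = -4*3 - 5*5 = -12 - 25 = -37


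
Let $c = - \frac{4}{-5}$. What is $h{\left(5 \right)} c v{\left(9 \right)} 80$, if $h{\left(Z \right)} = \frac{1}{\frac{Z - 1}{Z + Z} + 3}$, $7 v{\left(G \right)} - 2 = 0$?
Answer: $\frac{640}{119} \approx 5.3782$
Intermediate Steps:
$c = \frac{4}{5}$ ($c = \left(-4\right) \left(- \frac{1}{5}\right) = \frac{4}{5} \approx 0.8$)
$v{\left(G \right)} = \frac{2}{7}$ ($v{\left(G \right)} = \frac{2}{7} + \frac{1}{7} \cdot 0 = \frac{2}{7} + 0 = \frac{2}{7}$)
$h{\left(Z \right)} = \frac{1}{3 + \frac{-1 + Z}{2 Z}}$ ($h{\left(Z \right)} = \frac{1}{\frac{-1 + Z}{2 Z} + 3} = \frac{1}{3 + \frac{-1 + Z}{2 Z}}$)
$h{\left(5 \right)} c v{\left(9 \right)} 80 = 2 \cdot 5 \frac{1}{-1 + 7 \cdot 5} \cdot \frac{4}{5} \cdot \frac{2}{7} \cdot 80 = 2 \cdot 5 \frac{1}{-1 + 35} \cdot \frac{4}{5} \cdot \frac{2}{7} \cdot 80 = 2 \cdot 5 \cdot \frac{1}{34} \cdot \frac{4}{5} \cdot \frac{2}{7} \cdot 80 = \frac{5}{17} \cdot \frac{4}{5} \cdot \frac{2}{7} \cdot 80 = \frac{4}{17} \cdot \frac{2}{7} \cdot 80 = \frac{8}{119} \cdot 80 = \frac{640}{119}$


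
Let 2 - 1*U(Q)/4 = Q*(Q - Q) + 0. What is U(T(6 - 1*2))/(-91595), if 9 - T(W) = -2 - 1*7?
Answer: -8/91595 ≈ -8.7341e-5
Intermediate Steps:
T(W) = 18 (T(W) = 9 - (-2 - 1*7) = 9 - (-2 - 7) = 9 - 1*(-9) = 9 + 9 = 18)
U(Q) = 8 (U(Q) = 8 - 4*(Q*(Q - Q) + 0) = 8 - 4*(Q*0 + 0) = 8 - 4*(0 + 0) = 8 - 4*0 = 8 + 0 = 8)
U(T(6 - 1*2))/(-91595) = 8/(-91595) = 8*(-1/91595) = -8/91595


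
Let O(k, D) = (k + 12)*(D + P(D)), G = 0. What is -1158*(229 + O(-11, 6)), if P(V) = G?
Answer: -272130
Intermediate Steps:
P(V) = 0
O(k, D) = D*(12 + k) (O(k, D) = (k + 12)*(D + 0) = (12 + k)*D = D*(12 + k))
-1158*(229 + O(-11, 6)) = -1158*(229 + 6*(12 - 11)) = -1158*(229 + 6*1) = -1158*(229 + 6) = -1158*235 = -272130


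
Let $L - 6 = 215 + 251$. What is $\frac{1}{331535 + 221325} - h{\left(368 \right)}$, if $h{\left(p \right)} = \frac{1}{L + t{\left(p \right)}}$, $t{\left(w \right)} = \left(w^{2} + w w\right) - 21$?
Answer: $- \frac{40223}{21427195020} \approx -1.8772 \cdot 10^{-6}$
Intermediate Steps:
$t{\left(w \right)} = -21 + 2 w^{2}$ ($t{\left(w \right)} = \left(w^{2} + w^{2}\right) - 21 = 2 w^{2} - 21 = -21 + 2 w^{2}$)
$L = 472$ ($L = 6 + \left(215 + 251\right) = 6 + 466 = 472$)
$h{\left(p \right)} = \frac{1}{451 + 2 p^{2}}$ ($h{\left(p \right)} = \frac{1}{472 + \left(-21 + 2 p^{2}\right)} = \frac{1}{451 + 2 p^{2}}$)
$\frac{1}{331535 + 221325} - h{\left(368 \right)} = \frac{1}{331535 + 221325} - \frac{1}{451 + 2 \cdot 368^{2}} = \frac{1}{552860} - \frac{1}{451 + 2 \cdot 135424} = \frac{1}{552860} - \frac{1}{451 + 270848} = \frac{1}{552860} - \frac{1}{271299} = - \frac{40223}{21427195020}$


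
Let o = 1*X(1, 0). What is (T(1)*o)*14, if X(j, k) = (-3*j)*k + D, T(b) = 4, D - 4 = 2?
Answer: 336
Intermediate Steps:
D = 6 (D = 4 + 2 = 6)
X(j, k) = 6 - 3*j*k (X(j, k) = (-3*j)*k + 6 = -3*j*k + 6 = 6 - 3*j*k)
o = 6 (o = 1*(6 - 3*1*0) = 1*(6 + 0) = 1*6 = 6)
(T(1)*o)*14 = (4*6)*14 = 24*14 = 336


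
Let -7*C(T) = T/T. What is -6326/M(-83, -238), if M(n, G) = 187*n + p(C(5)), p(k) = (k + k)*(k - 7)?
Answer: 309974/760429 ≈ 0.40763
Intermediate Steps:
C(T) = -1/7 (C(T) = -T/(7*T) = -1/7*1 = -1/7)
p(k) = 2*k*(-7 + k) (p(k) = (2*k)*(-7 + k) = 2*k*(-7 + k))
M(n, G) = 100/49 + 187*n (M(n, G) = 187*n + 2*(-1/7)*(-7 - 1/7) = 187*n + 2*(-1/7)*(-50/7) = 187*n + 100/49 = 100/49 + 187*n)
-6326/M(-83, -238) = -6326/(100/49 + 187*(-83)) = -6326/(100/49 - 15521) = -6326/(-760429/49) = -6326*(-49)/760429 = -1*(-309974/760429) = 309974/760429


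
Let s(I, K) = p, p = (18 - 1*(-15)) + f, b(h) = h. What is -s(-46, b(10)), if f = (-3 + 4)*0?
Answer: -33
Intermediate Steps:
f = 0 (f = 1*0 = 0)
p = 33 (p = (18 - 1*(-15)) + 0 = (18 + 15) + 0 = 33 + 0 = 33)
s(I, K) = 33
-s(-46, b(10)) = -1*33 = -33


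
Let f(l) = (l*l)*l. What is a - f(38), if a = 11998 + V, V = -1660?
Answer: -44534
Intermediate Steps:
f(l) = l**3 (f(l) = l**2*l = l**3)
a = 10338 (a = 11998 - 1660 = 10338)
a - f(38) = 10338 - 1*38**3 = 10338 - 1*54872 = 10338 - 54872 = -44534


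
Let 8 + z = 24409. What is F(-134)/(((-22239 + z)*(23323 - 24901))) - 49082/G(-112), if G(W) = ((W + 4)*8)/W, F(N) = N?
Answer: -97679118319/15352362 ≈ -6362.5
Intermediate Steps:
z = 24401 (z = -8 + 24409 = 24401)
G(W) = (32 + 8*W)/W (G(W) = ((4 + W)*8)/W = (32 + 8*W)/W)
F(-134)/(((-22239 + z)*(23323 - 24901))) - 49082/G(-112) = -134*1/((-22239 + 24401)*(23323 - 24901)) - 49082/(8 + 32/(-112)) = -134/(2162*(-1578)) - 49082/(8 + 32*(-1/112)) = -134/(-3411636) - 49082/(8 - 2/7) = -134*(-1/3411636) - 49082/54/7 = 67/1705818 - 49082*7/54 = 67/1705818 - 171787/27 = -97679118319/15352362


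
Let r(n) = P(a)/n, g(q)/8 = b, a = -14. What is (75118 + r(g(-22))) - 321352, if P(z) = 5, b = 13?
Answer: -25608331/104 ≈ -2.4623e+5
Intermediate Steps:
g(q) = 104 (g(q) = 8*13 = 104)
r(n) = 5/n
(75118 + r(g(-22))) - 321352 = (75118 + 5/104) - 321352 = 7812277/104 - 321352 = -25608331/104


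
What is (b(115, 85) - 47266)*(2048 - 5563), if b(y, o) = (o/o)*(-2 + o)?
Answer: 165848245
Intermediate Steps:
b(y, o) = -2 + o (b(y, o) = 1*(-2 + o) = -2 + o)
(b(115, 85) - 47266)*(2048 - 5563) = ((-2 + 85) - 47266)*(2048 - 5563) = (83 - 47266)*(-3515) = -47183*(-3515) = 165848245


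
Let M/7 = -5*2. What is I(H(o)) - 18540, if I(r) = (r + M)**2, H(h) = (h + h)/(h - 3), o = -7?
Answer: -345851/25 ≈ -13834.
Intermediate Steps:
M = -70 (M = 7*(-5*2) = 7*(-10) = -70)
H(h) = 2*h/(-3 + h) (H(h) = (2*h)/(-3 + h) = 2*h/(-3 + h))
I(r) = (-70 + r)**2 (I(r) = (r - 70)**2 = (-70 + r)**2)
I(H(o)) - 18540 = (-70 + 2*(-7)/(-3 - 7))**2 - 18540 = (-70 + 2*(-7)/(-10))**2 - 18540 = (-70 + 2*(-7)*(-1/10))**2 - 18540 = (-70 + 7/5)**2 - 18540 = (-343/5)**2 - 18540 = 117649/25 - 18540 = -345851/25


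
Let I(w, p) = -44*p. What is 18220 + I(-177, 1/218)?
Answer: 1985958/109 ≈ 18220.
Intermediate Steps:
18220 + I(-177, 1/218) = 18220 - 44/218 = 18220 - 44*1/218 = 18220 - 22/109 = 1985958/109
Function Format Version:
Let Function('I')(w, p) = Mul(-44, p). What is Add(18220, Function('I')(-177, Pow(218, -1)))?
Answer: Rational(1985958, 109) ≈ 18220.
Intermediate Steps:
Add(18220, Function('I')(-177, Pow(218, -1))) = Add(18220, Mul(-44, Pow(218, -1))) = Add(18220, Mul(-44, Rational(1, 218))) = Add(18220, Rational(-22, 109)) = Rational(1985958, 109)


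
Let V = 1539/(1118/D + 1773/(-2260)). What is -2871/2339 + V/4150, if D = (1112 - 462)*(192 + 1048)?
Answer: -905903495523/532574284867 ≈ -1.7010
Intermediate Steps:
D = 806000 (D = 650*1240 = 806000)
V = -5391117000/2743291 (V = 1539/(1118/806000 + 1773/(-2260)) = 1539/(1118*(1/806000) + 1773*(-1/2260)) = 1539/(43/31000 - 1773/2260) = 1539/(-2743291/3503000) = 1539*(-3503000/2743291) = -5391117000/2743291 ≈ -1965.2)
-2871/2339 + V/4150 = -2871/2339 - 5391117000/2743291/4150 = -2871*1/2339 - 5391117000/2743291*1/4150 = -2871/2339 - 107822340/227693153 = -905903495523/532574284867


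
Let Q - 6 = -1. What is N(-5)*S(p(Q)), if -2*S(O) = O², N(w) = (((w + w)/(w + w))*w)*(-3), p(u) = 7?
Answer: -735/2 ≈ -367.50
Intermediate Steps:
Q = 5 (Q = 6 - 1 = 5)
N(w) = -3*w (N(w) = (((2*w)/((2*w)))*w)*(-3) = (((2*w)*(1/(2*w)))*w)*(-3) = (1*w)*(-3) = w*(-3) = -3*w)
S(O) = -O²/2
N(-5)*S(p(Q)) = (-3*(-5))*(-½*7²) = 15*(-½*49) = 15*(-49/2) = -735/2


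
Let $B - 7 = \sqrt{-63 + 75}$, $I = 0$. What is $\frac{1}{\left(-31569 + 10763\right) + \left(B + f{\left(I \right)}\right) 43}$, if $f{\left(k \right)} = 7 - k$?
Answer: $- \frac{5051}{102044857} - \frac{43 \sqrt{3}}{204089714} \approx -4.9863 \cdot 10^{-5}$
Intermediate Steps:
$B = 7 + 2 \sqrt{3}$ ($B = 7 + \sqrt{-63 + 75} = 7 + \sqrt{12} = 7 + 2 \sqrt{3} \approx 10.464$)
$\frac{1}{\left(-31569 + 10763\right) + \left(B + f{\left(I \right)}\right) 43} = \frac{1}{\left(-31569 + 10763\right) + \left(\left(7 + 2 \sqrt{3}\right) + \left(7 - 0\right)\right) 43} = \frac{1}{-20806 + \left(\left(7 + 2 \sqrt{3}\right) + \left(7 + 0\right)\right) 43} = \frac{1}{-20806 + \left(\left(7 + 2 \sqrt{3}\right) + 7\right) 43} = \frac{1}{-20806 + \left(14 + 2 \sqrt{3}\right) 43} = \frac{1}{-20806 + \left(602 + 86 \sqrt{3}\right)} = \frac{1}{-20204 + 86 \sqrt{3}}$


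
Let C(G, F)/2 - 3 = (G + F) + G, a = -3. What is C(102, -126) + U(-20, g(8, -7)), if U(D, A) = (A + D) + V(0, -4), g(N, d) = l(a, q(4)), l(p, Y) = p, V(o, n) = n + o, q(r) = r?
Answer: 135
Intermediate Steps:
g(N, d) = -3
U(D, A) = -4 + A + D (U(D, A) = (A + D) + (-4 + 0) = (A + D) - 4 = -4 + A + D)
C(G, F) = 6 + 2*F + 4*G (C(G, F) = 6 + 2*((G + F) + G) = 6 + 2*((F + G) + G) = 6 + 2*(F + 2*G) = 6 + (2*F + 4*G) = 6 + 2*F + 4*G)
C(102, -126) + U(-20, g(8, -7)) = (6 + 2*(-126) + 4*102) + (-4 - 3 - 20) = (6 - 252 + 408) - 27 = 162 - 27 = 135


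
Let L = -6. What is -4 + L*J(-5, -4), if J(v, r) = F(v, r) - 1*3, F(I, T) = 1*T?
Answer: 38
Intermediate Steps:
F(I, T) = T
J(v, r) = -3 + r (J(v, r) = r - 1*3 = r - 3 = -3 + r)
-4 + L*J(-5, -4) = -4 - 6*(-3 - 4) = -4 - 6*(-7) = -4 + 42 = 38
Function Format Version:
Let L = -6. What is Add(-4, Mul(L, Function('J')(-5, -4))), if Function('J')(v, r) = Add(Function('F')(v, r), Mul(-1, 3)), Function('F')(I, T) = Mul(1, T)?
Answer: 38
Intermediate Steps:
Function('F')(I, T) = T
Function('J')(v, r) = Add(-3, r) (Function('J')(v, r) = Add(r, Mul(-1, 3)) = Add(r, -3) = Add(-3, r))
Add(-4, Mul(L, Function('J')(-5, -4))) = Add(-4, Mul(-6, Add(-3, -4))) = Add(-4, Mul(-6, -7)) = Add(-4, 42) = 38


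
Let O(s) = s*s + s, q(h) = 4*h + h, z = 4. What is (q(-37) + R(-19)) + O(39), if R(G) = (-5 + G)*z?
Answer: 1279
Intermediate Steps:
R(G) = -20 + 4*G (R(G) = (-5 + G)*4 = -20 + 4*G)
q(h) = 5*h
O(s) = s + s**2 (O(s) = s**2 + s = s + s**2)
(q(-37) + R(-19)) + O(39) = (5*(-37) + (-20 + 4*(-19))) + 39*(1 + 39) = (-185 + (-20 - 76)) + 39*40 = (-185 - 96) + 1560 = -281 + 1560 = 1279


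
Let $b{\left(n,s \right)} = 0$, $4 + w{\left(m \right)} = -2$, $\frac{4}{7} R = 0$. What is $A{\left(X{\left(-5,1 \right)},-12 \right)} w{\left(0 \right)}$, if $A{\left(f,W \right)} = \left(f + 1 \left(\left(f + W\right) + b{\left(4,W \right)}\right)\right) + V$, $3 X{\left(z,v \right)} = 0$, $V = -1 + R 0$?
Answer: $78$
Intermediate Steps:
$R = 0$ ($R = \frac{7}{4} \cdot 0 = 0$)
$w{\left(m \right)} = -6$ ($w{\left(m \right)} = -4 - 2 = -6$)
$V = -1$ ($V = -1 + 0 \cdot 0 = -1 + 0 = -1$)
$X{\left(z,v \right)} = 0$ ($X{\left(z,v \right)} = \frac{1}{3} \cdot 0 = 0$)
$A{\left(f,W \right)} = -1 + W + 2 f$ ($A{\left(f,W \right)} = \left(f + 1 \left(\left(f + W\right) + 0\right)\right) - 1 = \left(f + 1 \left(\left(W + f\right) + 0\right)\right) - 1 = \left(f + 1 \left(W + f\right)\right) - 1 = \left(f + \left(W + f\right)\right) - 1 = \left(W + 2 f\right) - 1 = -1 + W + 2 f$)
$A{\left(X{\left(-5,1 \right)},-12 \right)} w{\left(0 \right)} = \left(-1 - 12 + 2 \cdot 0\right) \left(-6\right) = \left(-1 - 12 + 0\right) \left(-6\right) = \left(-13\right) \left(-6\right) = 78$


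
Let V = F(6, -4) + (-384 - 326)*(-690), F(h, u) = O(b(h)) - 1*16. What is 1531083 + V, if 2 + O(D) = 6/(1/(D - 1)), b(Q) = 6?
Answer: 2020995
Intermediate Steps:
O(D) = -8 + 6*D (O(D) = -2 + 6/(1/(D - 1)) = -2 + 6/(1/(-1 + D)) = -2 + 6*(-1 + D) = -2 + (-6 + 6*D) = -8 + 6*D)
F(h, u) = 12 (F(h, u) = (-8 + 6*6) - 1*16 = (-8 + 36) - 16 = 28 - 16 = 12)
V = 489912 (V = 12 + (-384 - 326)*(-690) = 12 - 710*(-690) = 12 + 489900 = 489912)
1531083 + V = 1531083 + 489912 = 2020995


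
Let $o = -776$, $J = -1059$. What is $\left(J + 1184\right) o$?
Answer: $-97000$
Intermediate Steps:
$\left(J + 1184\right) o = \left(-1059 + 1184\right) \left(-776\right) = 125 \left(-776\right) = -97000$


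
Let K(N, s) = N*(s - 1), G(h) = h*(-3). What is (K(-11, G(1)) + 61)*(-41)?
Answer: -4305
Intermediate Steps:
G(h) = -3*h
K(N, s) = N*(-1 + s)
(K(-11, G(1)) + 61)*(-41) = (-11*(-1 - 3*1) + 61)*(-41) = (-11*(-1 - 3) + 61)*(-41) = (-11*(-4) + 61)*(-41) = (44 + 61)*(-41) = 105*(-41) = -4305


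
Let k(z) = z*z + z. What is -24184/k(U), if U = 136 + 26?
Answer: -12092/13203 ≈ -0.91585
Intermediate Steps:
U = 162
k(z) = z + z² (k(z) = z² + z = z + z²)
-24184/k(U) = -24184*1/(162*(1 + 162)) = -24184/(162*163) = -24184/26406 = -24184*1/26406 = -12092/13203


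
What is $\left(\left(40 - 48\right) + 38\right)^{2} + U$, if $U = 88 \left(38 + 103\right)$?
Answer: $13308$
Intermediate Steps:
$U = 12408$ ($U = 88 \cdot 141 = 12408$)
$\left(\left(40 - 48\right) + 38\right)^{2} + U = \left(\left(40 - 48\right) + 38\right)^{2} + 12408 = \left(-8 + 38\right)^{2} + 12408 = 30^{2} + 12408 = 900 + 12408 = 13308$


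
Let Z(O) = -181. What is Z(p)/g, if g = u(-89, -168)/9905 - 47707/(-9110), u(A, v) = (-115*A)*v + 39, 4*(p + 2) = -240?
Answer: 653298142/607662787 ≈ 1.0751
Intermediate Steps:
p = -62 (p = -2 + (¼)*(-240) = -2 - 60 = -62)
u(A, v) = 39 - 115*A*v (u(A, v) = -115*A*v + 39 = 39 - 115*A*v)
g = -607662787/3609382 (g = (39 - 115*(-89)*(-168))/9905 - 47707/(-9110) = (39 - 1719480)*(1/9905) - 47707*(-1/9110) = -1719441*1/9905 + 47707/9110 = -1719441/9905 + 47707/9110 = -607662787/3609382 ≈ -168.36)
Z(p)/g = -181/(-607662787/3609382) = -181*(-3609382/607662787) = 653298142/607662787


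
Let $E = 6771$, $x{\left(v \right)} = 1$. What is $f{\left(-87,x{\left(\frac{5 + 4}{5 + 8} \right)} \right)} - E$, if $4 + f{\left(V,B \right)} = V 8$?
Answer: $-7471$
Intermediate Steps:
$f{\left(V,B \right)} = -4 + 8 V$ ($f{\left(V,B \right)} = -4 + V 8 = -4 + 8 V$)
$f{\left(-87,x{\left(\frac{5 + 4}{5 + 8} \right)} \right)} - E = \left(-4 + 8 \left(-87\right)\right) - 6771 = \left(-4 - 696\right) - 6771 = -700 - 6771 = -7471$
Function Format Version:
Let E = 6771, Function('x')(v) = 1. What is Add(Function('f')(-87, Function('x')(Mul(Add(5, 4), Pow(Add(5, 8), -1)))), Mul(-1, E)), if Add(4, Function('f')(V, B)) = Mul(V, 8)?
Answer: -7471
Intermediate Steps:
Function('f')(V, B) = Add(-4, Mul(8, V)) (Function('f')(V, B) = Add(-4, Mul(V, 8)) = Add(-4, Mul(8, V)))
Add(Function('f')(-87, Function('x')(Mul(Add(5, 4), Pow(Add(5, 8), -1)))), Mul(-1, E)) = Add(Add(-4, Mul(8, -87)), Mul(-1, 6771)) = Add(Add(-4, -696), -6771) = Add(-700, -6771) = -7471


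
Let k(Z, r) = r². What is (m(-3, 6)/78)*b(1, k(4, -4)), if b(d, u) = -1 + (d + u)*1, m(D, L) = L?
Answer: 16/13 ≈ 1.2308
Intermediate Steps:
b(d, u) = -1 + d + u (b(d, u) = -1 + (d + u) = -1 + d + u)
(m(-3, 6)/78)*b(1, k(4, -4)) = (6/78)*(-1 + 1 + (-4)²) = (6*(1/78))*(-1 + 1 + 16) = (1/13)*16 = 16/13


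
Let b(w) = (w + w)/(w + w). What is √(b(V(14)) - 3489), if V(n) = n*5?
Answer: 4*I*√218 ≈ 59.059*I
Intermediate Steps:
V(n) = 5*n
b(w) = 1 (b(w) = (2*w)/((2*w)) = (2*w)*(1/(2*w)) = 1)
√(b(V(14)) - 3489) = √(1 - 3489) = √(-3488) = 4*I*√218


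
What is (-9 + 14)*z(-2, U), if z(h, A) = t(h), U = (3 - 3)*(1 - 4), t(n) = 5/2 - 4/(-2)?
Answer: 45/2 ≈ 22.500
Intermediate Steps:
t(n) = 9/2 (t(n) = 5*(½) - 4*(-½) = 5/2 + 2 = 9/2)
U = 0 (U = 0*(-3) = 0)
z(h, A) = 9/2
(-9 + 14)*z(-2, U) = (-9 + 14)*(9/2) = 5*(9/2) = 45/2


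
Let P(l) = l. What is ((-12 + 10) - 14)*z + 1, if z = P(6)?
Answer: -95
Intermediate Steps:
z = 6
((-12 + 10) - 14)*z + 1 = ((-12 + 10) - 14)*6 + 1 = (-2 - 14)*6 + 1 = -16*6 + 1 = -96 + 1 = -95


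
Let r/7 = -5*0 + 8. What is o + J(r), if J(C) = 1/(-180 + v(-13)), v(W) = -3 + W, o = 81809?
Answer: 16034563/196 ≈ 81809.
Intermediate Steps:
r = 56 (r = 7*(-5*0 + 8) = 7*(0 + 8) = 7*8 = 56)
J(C) = -1/196 (J(C) = 1/(-180 + (-3 - 13)) = 1/(-180 - 16) = 1/(-196) = -1/196)
o + J(r) = 81809 - 1/196 = 16034563/196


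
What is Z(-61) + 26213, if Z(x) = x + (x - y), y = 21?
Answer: 26070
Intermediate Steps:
Z(x) = -21 + 2*x (Z(x) = x + (x - 1*21) = x + (x - 21) = x + (-21 + x) = -21 + 2*x)
Z(-61) + 26213 = (-21 + 2*(-61)) + 26213 = (-21 - 122) + 26213 = -143 + 26213 = 26070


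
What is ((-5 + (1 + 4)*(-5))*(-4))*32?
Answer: 3840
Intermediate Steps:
((-5 + (1 + 4)*(-5))*(-4))*32 = ((-5 + 5*(-5))*(-4))*32 = ((-5 - 25)*(-4))*32 = -30*(-4)*32 = 120*32 = 3840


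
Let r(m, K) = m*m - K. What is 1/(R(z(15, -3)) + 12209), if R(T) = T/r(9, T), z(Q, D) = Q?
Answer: 22/268603 ≈ 8.1905e-5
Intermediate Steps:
r(m, K) = m² - K
R(T) = T/(81 - T) (R(T) = T/(9² - T) = T/(81 - T))
1/(R(z(15, -3)) + 12209) = 1/(-1*15/(-81 + 15) + 12209) = 1/(-1*15/(-66) + 12209) = 1/(-1*15*(-1/66) + 12209) = 1/(5/22 + 12209) = 1/(268603/22) = 22/268603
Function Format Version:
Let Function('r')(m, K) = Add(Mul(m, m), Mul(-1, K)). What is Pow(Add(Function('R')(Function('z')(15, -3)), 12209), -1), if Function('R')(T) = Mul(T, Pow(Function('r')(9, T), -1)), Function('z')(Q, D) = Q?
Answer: Rational(22, 268603) ≈ 8.1905e-5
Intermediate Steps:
Function('r')(m, K) = Add(Pow(m, 2), Mul(-1, K))
Function('R')(T) = Mul(T, Pow(Add(81, Mul(-1, T)), -1)) (Function('R')(T) = Mul(T, Pow(Add(Pow(9, 2), Mul(-1, T)), -1)) = Mul(T, Pow(Add(81, Mul(-1, T)), -1)))
Pow(Add(Function('R')(Function('z')(15, -3)), 12209), -1) = Pow(Add(Mul(-1, 15, Pow(Add(-81, 15), -1)), 12209), -1) = Pow(Add(Mul(-1, 15, Pow(-66, -1)), 12209), -1) = Pow(Add(Mul(-1, 15, Rational(-1, 66)), 12209), -1) = Pow(Add(Rational(5, 22), 12209), -1) = Pow(Rational(268603, 22), -1) = Rational(22, 268603)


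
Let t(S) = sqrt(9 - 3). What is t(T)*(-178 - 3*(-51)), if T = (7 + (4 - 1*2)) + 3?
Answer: -25*sqrt(6) ≈ -61.237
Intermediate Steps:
T = 12 (T = (7 + (4 - 2)) + 3 = (7 + 2) + 3 = 9 + 3 = 12)
t(S) = sqrt(6)
t(T)*(-178 - 3*(-51)) = sqrt(6)*(-178 - 3*(-51)) = sqrt(6)*(-178 + 153) = sqrt(6)*(-25) = -25*sqrt(6)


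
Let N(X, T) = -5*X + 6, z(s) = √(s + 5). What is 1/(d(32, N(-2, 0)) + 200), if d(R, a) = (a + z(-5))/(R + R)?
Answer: 4/801 ≈ 0.0049938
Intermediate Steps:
z(s) = √(5 + s)
N(X, T) = 6 - 5*X
d(R, a) = a/(2*R) (d(R, a) = (a + √(5 - 5))/(R + R) = (a + √0)/((2*R)) = (a + 0)*(1/(2*R)) = a*(1/(2*R)) = a/(2*R))
1/(d(32, N(-2, 0)) + 200) = 1/((½)*(6 - 5*(-2))/32 + 200) = 1/((½)*(6 + 10)*(1/32) + 200) = 1/((½)*16*(1/32) + 200) = 1/(¼ + 200) = 1/(801/4) = 4/801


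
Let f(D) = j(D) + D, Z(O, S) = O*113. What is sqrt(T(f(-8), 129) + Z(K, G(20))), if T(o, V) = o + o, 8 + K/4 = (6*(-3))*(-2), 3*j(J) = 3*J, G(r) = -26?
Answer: 4*sqrt(789) ≈ 112.36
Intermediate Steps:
j(J) = J (j(J) = (3*J)/3 = J)
K = 112 (K = -32 + 4*((6*(-3))*(-2)) = -32 + 4*(-18*(-2)) = -32 + 4*36 = -32 + 144 = 112)
Z(O, S) = 113*O
f(D) = 2*D (f(D) = D + D = 2*D)
T(o, V) = 2*o
sqrt(T(f(-8), 129) + Z(K, G(20))) = sqrt(2*(2*(-8)) + 113*112) = sqrt(2*(-16) + 12656) = sqrt(-32 + 12656) = sqrt(12624) = 4*sqrt(789)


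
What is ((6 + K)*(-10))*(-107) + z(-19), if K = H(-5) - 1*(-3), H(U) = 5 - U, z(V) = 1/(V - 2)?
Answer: 426929/21 ≈ 20330.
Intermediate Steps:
z(V) = 1/(-2 + V)
K = 13 (K = (5 - 1*(-5)) - 1*(-3) = (5 + 5) + 3 = 10 + 3 = 13)
((6 + K)*(-10))*(-107) + z(-19) = ((6 + 13)*(-10))*(-107) + 1/(-2 - 19) = (19*(-10))*(-107) + 1/(-21) = -190*(-107) - 1/21 = 20330 - 1/21 = 426929/21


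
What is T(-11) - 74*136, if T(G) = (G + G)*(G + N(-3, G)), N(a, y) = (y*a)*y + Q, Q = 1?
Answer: -1858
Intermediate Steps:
N(a, y) = 1 + a*y² (N(a, y) = (y*a)*y + 1 = (a*y)*y + 1 = a*y² + 1 = 1 + a*y²)
T(G) = 2*G*(1 + G - 3*G²) (T(G) = (G + G)*(G + (1 - 3*G²)) = (2*G)*(1 + G - 3*G²) = 2*G*(1 + G - 3*G²))
T(-11) - 74*136 = 2*(-11)*(1 - 11 - 3*(-11)²) - 74*136 = 2*(-11)*(1 - 11 - 3*121) - 10064 = 2*(-11)*(1 - 11 - 363) - 10064 = 2*(-11)*(-373) - 10064 = 8206 - 10064 = -1858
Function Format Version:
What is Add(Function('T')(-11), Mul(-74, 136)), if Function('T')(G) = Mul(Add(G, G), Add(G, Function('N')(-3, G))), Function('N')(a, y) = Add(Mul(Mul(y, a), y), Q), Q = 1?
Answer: -1858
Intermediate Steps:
Function('N')(a, y) = Add(1, Mul(a, Pow(y, 2))) (Function('N')(a, y) = Add(Mul(Mul(y, a), y), 1) = Add(Mul(Mul(a, y), y), 1) = Add(Mul(a, Pow(y, 2)), 1) = Add(1, Mul(a, Pow(y, 2))))
Function('T')(G) = Mul(2, G, Add(1, G, Mul(-3, Pow(G, 2)))) (Function('T')(G) = Mul(Add(G, G), Add(G, Add(1, Mul(-3, Pow(G, 2))))) = Mul(Mul(2, G), Add(1, G, Mul(-3, Pow(G, 2)))) = Mul(2, G, Add(1, G, Mul(-3, Pow(G, 2)))))
Add(Function('T')(-11), Mul(-74, 136)) = Add(Mul(2, -11, Add(1, -11, Mul(-3, Pow(-11, 2)))), Mul(-74, 136)) = Add(Mul(2, -11, Add(1, -11, Mul(-3, 121))), -10064) = Add(Mul(2, -11, Add(1, -11, -363)), -10064) = Add(Mul(2, -11, -373), -10064) = Add(8206, -10064) = -1858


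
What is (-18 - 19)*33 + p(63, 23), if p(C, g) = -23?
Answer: -1244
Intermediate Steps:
(-18 - 19)*33 + p(63, 23) = (-18 - 19)*33 - 23 = -37*33 - 23 = -1221 - 23 = -1244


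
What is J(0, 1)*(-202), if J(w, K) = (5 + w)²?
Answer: -5050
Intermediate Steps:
J(0, 1)*(-202) = (5 + 0)²*(-202) = 5²*(-202) = 25*(-202) = -5050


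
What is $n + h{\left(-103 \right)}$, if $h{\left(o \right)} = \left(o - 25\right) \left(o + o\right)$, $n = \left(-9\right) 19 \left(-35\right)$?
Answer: $32353$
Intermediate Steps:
$n = 5985$ ($n = \left(-171\right) \left(-35\right) = 5985$)
$h{\left(o \right)} = 2 o \left(-25 + o\right)$ ($h{\left(o \right)} = \left(-25 + o\right) 2 o = 2 o \left(-25 + o\right)$)
$n + h{\left(-103 \right)} = 5985 + 2 \left(-103\right) \left(-25 - 103\right) = 5985 + 2 \left(-103\right) \left(-128\right) = 5985 + 26368 = 32353$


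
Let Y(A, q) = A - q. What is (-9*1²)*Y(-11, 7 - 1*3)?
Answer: 135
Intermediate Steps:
(-9*1²)*Y(-11, 7 - 1*3) = (-9*1²)*(-11 - (7 - 1*3)) = (-9*1)*(-11 - (7 - 3)) = -9*(-11 - 1*4) = -9*(-11 - 4) = -9*(-15) = 135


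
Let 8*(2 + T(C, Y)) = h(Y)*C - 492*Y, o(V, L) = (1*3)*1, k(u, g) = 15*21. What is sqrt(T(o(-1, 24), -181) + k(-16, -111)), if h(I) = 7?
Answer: sqrt(183154)/4 ≈ 106.99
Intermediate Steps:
k(u, g) = 315
o(V, L) = 3 (o(V, L) = 3*1 = 3)
T(C, Y) = -2 - 123*Y/2 + 7*C/8 (T(C, Y) = -2 + (7*C - 492*Y)/8 = -2 + (-492*Y + 7*C)/8 = -2 + (-123*Y/2 + 7*C/8) = -2 - 123*Y/2 + 7*C/8)
sqrt(T(o(-1, 24), -181) + k(-16, -111)) = sqrt((-2 - 123/2*(-181) + (7/8)*3) + 315) = sqrt((-2 + 22263/2 + 21/8) + 315) = sqrt(89057/8 + 315) = sqrt(91577/8) = sqrt(183154)/4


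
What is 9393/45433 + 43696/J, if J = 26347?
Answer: 2232717739/1197023251 ≈ 1.8652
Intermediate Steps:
9393/45433 + 43696/J = 9393/45433 + 43696/26347 = 2232717739/1197023251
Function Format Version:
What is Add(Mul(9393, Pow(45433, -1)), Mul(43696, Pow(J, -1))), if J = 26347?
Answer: Rational(2232717739, 1197023251) ≈ 1.8652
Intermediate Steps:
Add(Mul(9393, Pow(45433, -1)), Mul(43696, Pow(J, -1))) = Add(Mul(9393, Pow(45433, -1)), Mul(43696, Pow(26347, -1))) = Add(Mul(9393, Rational(1, 45433)), Mul(43696, Rational(1, 26347))) = Add(Rational(9393, 45433), Rational(43696, 26347)) = Rational(2232717739, 1197023251)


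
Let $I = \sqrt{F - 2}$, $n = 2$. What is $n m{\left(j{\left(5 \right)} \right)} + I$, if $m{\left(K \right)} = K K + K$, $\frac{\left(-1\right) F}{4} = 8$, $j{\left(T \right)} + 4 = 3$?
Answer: $i \sqrt{34} \approx 5.8309 i$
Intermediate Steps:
$j{\left(T \right)} = -1$ ($j{\left(T \right)} = -4 + 3 = -1$)
$F = -32$ ($F = \left(-4\right) 8 = -32$)
$I = i \sqrt{34}$ ($I = \sqrt{-32 - 2} = \sqrt{-34} = i \sqrt{34} \approx 5.8309 i$)
$m{\left(K \right)} = K + K^{2}$ ($m{\left(K \right)} = K^{2} + K = K + K^{2}$)
$n m{\left(j{\left(5 \right)} \right)} + I = 2 \left(- (1 - 1)\right) + i \sqrt{34} = 2 \left(\left(-1\right) 0\right) + i \sqrt{34} = 2 \cdot 0 + i \sqrt{34} = 0 + i \sqrt{34} = i \sqrt{34}$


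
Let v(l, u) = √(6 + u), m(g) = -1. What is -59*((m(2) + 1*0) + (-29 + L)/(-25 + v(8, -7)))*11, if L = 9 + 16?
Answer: 170687/313 - 1298*I/313 ≈ 545.33 - 4.147*I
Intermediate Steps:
L = 25
-59*((m(2) + 1*0) + (-29 + L)/(-25 + v(8, -7)))*11 = -59*((-1 + 1*0) + (-29 + 25)/(-25 + √(6 - 7)))*11 = -59*((-1 + 0) - 4/(-25 + √(-1)))*11 = -59*(-1 - 4*(-25 - I)/626)*11 = -59*(-1 - 2*(-25 - I)/313)*11 = (59 + 118*(-25 - I)/313)*11 = 649 + 1298*(-25 - I)/313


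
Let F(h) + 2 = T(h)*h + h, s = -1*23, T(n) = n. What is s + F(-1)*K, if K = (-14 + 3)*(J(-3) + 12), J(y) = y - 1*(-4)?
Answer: 263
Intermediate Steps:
J(y) = 4 + y (J(y) = y + 4 = 4 + y)
s = -23
F(h) = -2 + h + h² (F(h) = -2 + (h*h + h) = -2 + (h² + h) = -2 + (h + h²) = -2 + h + h²)
K = -143 (K = (-14 + 3)*((4 - 3) + 12) = -11*(1 + 12) = -11*13 = -143)
s + F(-1)*K = -23 + (-2 - 1 + (-1)²)*(-143) = -23 + (-2 - 1 + 1)*(-143) = -23 - 2*(-143) = -23 + 286 = 263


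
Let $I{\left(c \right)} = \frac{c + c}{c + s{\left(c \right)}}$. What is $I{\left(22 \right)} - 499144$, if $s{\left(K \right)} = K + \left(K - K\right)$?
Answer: $-499143$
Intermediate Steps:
$s{\left(K \right)} = K$ ($s{\left(K \right)} = K + 0 = K$)
$I{\left(c \right)} = 1$ ($I{\left(c \right)} = \frac{c + c}{c + c} = \frac{2 c}{2 c} = 2 c \frac{1}{2 c} = 1$)
$I{\left(22 \right)} - 499144 = 1 - 499144 = -499143$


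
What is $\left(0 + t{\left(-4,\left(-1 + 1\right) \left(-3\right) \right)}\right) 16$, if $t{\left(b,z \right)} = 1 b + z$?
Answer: $-64$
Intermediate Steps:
$t{\left(b,z \right)} = b + z$
$\left(0 + t{\left(-4,\left(-1 + 1\right) \left(-3\right) \right)}\right) 16 = \left(0 - \left(4 - \left(-1 + 1\right) \left(-3\right)\right)\right) 16 = \left(0 + \left(-4 + 0 \left(-3\right)\right)\right) 16 = \left(0 + \left(-4 + 0\right)\right) 16 = \left(0 - 4\right) 16 = \left(-4\right) 16 = -64$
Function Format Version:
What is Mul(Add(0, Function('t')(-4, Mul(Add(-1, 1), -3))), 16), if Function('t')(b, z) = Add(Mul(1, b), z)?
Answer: -64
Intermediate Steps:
Function('t')(b, z) = Add(b, z)
Mul(Add(0, Function('t')(-4, Mul(Add(-1, 1), -3))), 16) = Mul(Add(0, Add(-4, Mul(Add(-1, 1), -3))), 16) = Mul(Add(0, Add(-4, Mul(0, -3))), 16) = Mul(Add(0, Add(-4, 0)), 16) = Mul(Add(0, -4), 16) = Mul(-4, 16) = -64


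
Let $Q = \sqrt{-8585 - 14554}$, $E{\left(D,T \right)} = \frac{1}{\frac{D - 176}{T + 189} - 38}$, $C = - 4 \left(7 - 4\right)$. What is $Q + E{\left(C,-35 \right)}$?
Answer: $- \frac{77}{3020} + 3 i \sqrt{2571} \approx -0.025497 + 152.11 i$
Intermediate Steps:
$C = -12$ ($C = \left(-4\right) 3 = -12$)
$E{\left(D,T \right)} = \frac{1}{-38 + \frac{-176 + D}{189 + T}}$ ($E{\left(D,T \right)} = \frac{1}{\frac{-176 + D}{189 + T} - 38} = \frac{1}{-38 + \frac{-176 + D}{189 + T}}$)
$Q = 3 i \sqrt{2571}$ ($Q = \sqrt{-23139} = 3 i \sqrt{2571} \approx 152.11 i$)
$Q + E{\left(C,-35 \right)} = 3 i \sqrt{2571} + \frac{189 - 35}{-7358 - 12 - -1330} = 3 i \sqrt{2571} + \frac{1}{-7358 - 12 + 1330} \cdot 154 = 3 i \sqrt{2571} + \frac{1}{-6040} \cdot 154 = 3 i \sqrt{2571} - \frac{77}{3020} = - \frac{77}{3020} + 3 i \sqrt{2571}$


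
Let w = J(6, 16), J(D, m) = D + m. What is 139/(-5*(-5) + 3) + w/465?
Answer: 65251/13020 ≈ 5.0116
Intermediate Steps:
w = 22 (w = 6 + 16 = 22)
139/(-5*(-5) + 3) + w/465 = 139/(-5*(-5) + 3) + 22/465 = 139/(25 + 3) + 22*(1/465) = 139/28 + 22/465 = 65251/13020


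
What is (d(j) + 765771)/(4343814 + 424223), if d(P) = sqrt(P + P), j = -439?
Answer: 765771/4768037 + I*sqrt(878)/4768037 ≈ 0.16061 + 6.2145e-6*I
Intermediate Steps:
d(P) = sqrt(2)*sqrt(P) (d(P) = sqrt(2*P) = sqrt(2)*sqrt(P))
(d(j) + 765771)/(4343814 + 424223) = (sqrt(2)*sqrt(-439) + 765771)/(4343814 + 424223) = (sqrt(2)*(I*sqrt(439)) + 765771)/4768037 = (I*sqrt(878) + 765771)*(1/4768037) = (765771 + I*sqrt(878))*(1/4768037) = 765771/4768037 + I*sqrt(878)/4768037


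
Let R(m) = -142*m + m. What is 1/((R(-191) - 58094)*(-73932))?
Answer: 1/2303942916 ≈ 4.3404e-10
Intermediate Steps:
R(m) = -141*m
1/((R(-191) - 58094)*(-73932)) = 1/(-141*(-191) - 58094*(-73932)) = -1/73932/(26931 - 58094) = -1/73932/(-31163) = -1/31163*(-1/73932) = 1/2303942916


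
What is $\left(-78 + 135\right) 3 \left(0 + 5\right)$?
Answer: $855$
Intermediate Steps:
$\left(-78 + 135\right) 3 \left(0 + 5\right) = 57 \cdot 3 \cdot 5 = 57 \cdot 15 = 855$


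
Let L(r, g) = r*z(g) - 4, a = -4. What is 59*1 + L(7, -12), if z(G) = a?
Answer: 27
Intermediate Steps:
z(G) = -4
L(r, g) = -4 - 4*r (L(r, g) = r*(-4) - 4 = -4*r - 4 = -4 - 4*r)
59*1 + L(7, -12) = 59*1 + (-4 - 4*7) = 59 + (-4 - 28) = 59 - 32 = 27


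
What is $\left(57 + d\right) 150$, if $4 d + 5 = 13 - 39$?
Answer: $\frac{14775}{2} \approx 7387.5$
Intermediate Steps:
$d = - \frac{31}{4}$ ($d = - \frac{5}{4} + \frac{13 - 39}{4} = - \frac{5}{4} + \frac{1}{4} \left(-26\right) = - \frac{5}{4} - \frac{13}{2} = - \frac{31}{4} \approx -7.75$)
$\left(57 + d\right) 150 = \left(57 - \frac{31}{4}\right) 150 = \frac{197}{4} \cdot 150 = \frac{14775}{2}$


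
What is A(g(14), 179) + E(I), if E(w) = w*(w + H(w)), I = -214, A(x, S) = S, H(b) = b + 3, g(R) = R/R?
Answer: 91129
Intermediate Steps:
g(R) = 1
H(b) = 3 + b
E(w) = w*(3 + 2*w) (E(w) = w*(w + (3 + w)) = w*(3 + 2*w))
A(g(14), 179) + E(I) = 179 - 214*(3 + 2*(-214)) = 179 - 214*(3 - 428) = 179 - 214*(-425) = 179 + 90950 = 91129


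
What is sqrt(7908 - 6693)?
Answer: 9*sqrt(15) ≈ 34.857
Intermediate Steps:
sqrt(7908 - 6693) = sqrt(1215) = 9*sqrt(15)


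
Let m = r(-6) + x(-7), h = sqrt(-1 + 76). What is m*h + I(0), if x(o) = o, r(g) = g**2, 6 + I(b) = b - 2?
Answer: -8 + 145*sqrt(3) ≈ 243.15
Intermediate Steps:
I(b) = -8 + b (I(b) = -6 + (b - 2) = -6 + (-2 + b) = -8 + b)
h = 5*sqrt(3) (h = sqrt(75) = 5*sqrt(3) ≈ 8.6602)
m = 29 (m = (-6)**2 - 7 = 36 - 7 = 29)
m*h + I(0) = 29*(5*sqrt(3)) + (-8 + 0) = 145*sqrt(3) - 8 = -8 + 145*sqrt(3)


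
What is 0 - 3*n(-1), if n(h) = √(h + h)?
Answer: -3*I*√2 ≈ -4.2426*I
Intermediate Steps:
n(h) = √2*√h (n(h) = √(2*h) = √2*√h)
0 - 3*n(-1) = 0 - 3*√2*√(-1) = 0 - 3*√2*I = 0 - 3*I*√2 = -3*I*√2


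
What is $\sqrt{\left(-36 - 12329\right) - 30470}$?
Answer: $i \sqrt{42835} \approx 206.97 i$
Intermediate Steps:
$\sqrt{\left(-36 - 12329\right) - 30470} = \sqrt{-12365 - 30470} = \sqrt{-42835} = i \sqrt{42835}$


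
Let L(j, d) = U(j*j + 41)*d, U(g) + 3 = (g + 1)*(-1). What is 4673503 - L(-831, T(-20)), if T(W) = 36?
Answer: 29535319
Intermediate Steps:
U(g) = -4 - g (U(g) = -3 + (g + 1)*(-1) = -3 + (1 + g)*(-1) = -3 + (-1 - g) = -4 - g)
L(j, d) = d*(-45 - j²) (L(j, d) = (-4 - (j*j + 41))*d = (-4 - (j² + 41))*d = (-4 - (41 + j²))*d = (-4 + (-41 - j²))*d = (-45 - j²)*d = d*(-45 - j²))
4673503 - L(-831, T(-20)) = 4673503 - (-1)*36*(45 + (-831)²) = 4673503 - (-1)*36*(45 + 690561) = 4673503 - (-1)*36*690606 = 4673503 - 1*(-24861816) = 4673503 + 24861816 = 29535319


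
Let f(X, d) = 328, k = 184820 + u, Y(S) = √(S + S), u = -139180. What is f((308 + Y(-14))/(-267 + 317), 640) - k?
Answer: -45312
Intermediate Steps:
Y(S) = √2*√S (Y(S) = √(2*S) = √2*√S)
k = 45640 (k = 184820 - 139180 = 45640)
f((308 + Y(-14))/(-267 + 317), 640) - k = 328 - 1*45640 = 328 - 45640 = -45312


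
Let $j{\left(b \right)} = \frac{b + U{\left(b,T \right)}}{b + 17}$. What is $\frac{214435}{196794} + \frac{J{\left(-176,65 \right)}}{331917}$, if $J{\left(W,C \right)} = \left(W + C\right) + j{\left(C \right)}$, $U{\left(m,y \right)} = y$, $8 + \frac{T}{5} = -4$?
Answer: $\frac{37400825387}{34334490231} \approx 1.0893$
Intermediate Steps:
$T = -60$ ($T = -40 + 5 \left(-4\right) = -40 - 20 = -60$)
$j{\left(b \right)} = \frac{-60 + b}{17 + b}$ ($j{\left(b \right)} = \frac{b - 60}{b + 17} = \frac{-60 + b}{17 + b}$)
$J{\left(W,C \right)} = C + W + \frac{-60 + C}{17 + C}$ ($J{\left(W,C \right)} = \left(W + C\right) + \frac{-60 + C}{17 + C} = \left(C + W\right) + \frac{-60 + C}{17 + C} = C + W + \frac{-60 + C}{17 + C}$)
$\frac{214435}{196794} + \frac{J{\left(-176,65 \right)}}{331917} = \frac{214435}{196794} + \frac{\frac{1}{17 + 65} \left(-60 + 65 + \left(17 + 65\right) \left(65 - 176\right)\right)}{331917} = 214435 \cdot \frac{1}{196794} + \frac{-60 + 65 + 82 \left(-111\right)}{82} \cdot \frac{1}{331917} = \frac{16495}{15138} + \frac{-60 + 65 - 9102}{82} \cdot \frac{1}{331917} = \frac{16495}{15138} + \frac{1}{82} \left(-9097\right) \frac{1}{331917} = \frac{16495}{15138} - \frac{9097}{27217194} = \frac{37400825387}{34334490231}$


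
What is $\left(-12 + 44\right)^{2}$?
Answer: $1024$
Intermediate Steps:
$\left(-12 + 44\right)^{2} = 32^{2} = 1024$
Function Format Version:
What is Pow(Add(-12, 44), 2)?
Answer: 1024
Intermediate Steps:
Pow(Add(-12, 44), 2) = Pow(32, 2) = 1024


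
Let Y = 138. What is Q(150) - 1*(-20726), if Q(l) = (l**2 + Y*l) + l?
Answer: 64076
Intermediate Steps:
Q(l) = l**2 + 139*l (Q(l) = (l**2 + 138*l) + l = l**2 + 139*l)
Q(150) - 1*(-20726) = 150*(139 + 150) - 1*(-20726) = 150*289 + 20726 = 43350 + 20726 = 64076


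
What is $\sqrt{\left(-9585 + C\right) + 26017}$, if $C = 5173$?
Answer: $\sqrt{21605} \approx 146.99$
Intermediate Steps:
$\sqrt{\left(-9585 + C\right) + 26017} = \sqrt{\left(-9585 + 5173\right) + 26017} = \sqrt{-4412 + 26017} = \sqrt{21605}$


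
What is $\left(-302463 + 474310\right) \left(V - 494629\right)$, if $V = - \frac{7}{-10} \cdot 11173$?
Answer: $- \frac{836564771913}{10} \approx -8.3656 \cdot 10^{10}$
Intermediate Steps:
$V = \frac{78211}{10}$ ($V = \left(-7\right) \left(- \frac{1}{10}\right) 11173 = \frac{7}{10} \cdot 11173 = \frac{78211}{10} \approx 7821.1$)
$\left(-302463 + 474310\right) \left(V - 494629\right) = \left(-302463 + 474310\right) \left(\frac{78211}{10} - 494629\right) = 171847 \left(- \frac{4868079}{10}\right) = - \frac{836564771913}{10}$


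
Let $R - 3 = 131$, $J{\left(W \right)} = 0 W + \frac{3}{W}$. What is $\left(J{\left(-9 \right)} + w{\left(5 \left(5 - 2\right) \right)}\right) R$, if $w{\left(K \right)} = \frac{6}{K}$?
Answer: $\frac{134}{15} \approx 8.9333$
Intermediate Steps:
$J{\left(W \right)} = \frac{3}{W}$ ($J{\left(W \right)} = 0 + \frac{3}{W} = \frac{3}{W}$)
$R = 134$ ($R = 3 + 131 = 134$)
$\left(J{\left(-9 \right)} + w{\left(5 \left(5 - 2\right) \right)}\right) R = \left(\frac{3}{-9} + \frac{6}{5 \left(5 - 2\right)}\right) 134 = \left(3 \left(- \frac{1}{9}\right) + \frac{6}{5 \cdot 3}\right) 134 = \left(- \frac{1}{3} + \frac{6}{15}\right) 134 = \left(- \frac{1}{3} + 6 \cdot \frac{1}{15}\right) 134 = \left(- \frac{1}{3} + \frac{2}{5}\right) 134 = \frac{1}{15} \cdot 134 = \frac{134}{15}$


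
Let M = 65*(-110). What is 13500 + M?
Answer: 6350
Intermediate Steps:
M = -7150
13500 + M = 13500 - 7150 = 6350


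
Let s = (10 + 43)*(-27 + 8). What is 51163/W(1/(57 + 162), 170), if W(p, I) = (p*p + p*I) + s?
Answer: -2453828643/48259496 ≈ -50.847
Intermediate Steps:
s = -1007 (s = 53*(-19) = -1007)
W(p, I) = -1007 + p**2 + I*p (W(p, I) = (p*p + p*I) - 1007 = (p**2 + I*p) - 1007 = -1007 + p**2 + I*p)
51163/W(1/(57 + 162), 170) = 51163/(-1007 + (1/(57 + 162))**2 + 170/(57 + 162)) = 51163/(-1007 + (1/219)**2 + 170/219) = 51163/(-1007 + (1/219)**2 + 170*(1/219)) = 51163/(-1007 + 1/47961 + 170/219) = 51163/(-48259496/47961) = 51163*(-47961/48259496) = -2453828643/48259496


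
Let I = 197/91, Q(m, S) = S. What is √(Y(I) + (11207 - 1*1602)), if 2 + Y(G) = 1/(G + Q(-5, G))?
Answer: √1490767162/394 ≈ 97.996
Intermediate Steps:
I = 197/91 (I = 197*(1/91) = 197/91 ≈ 2.1648)
Y(G) = -2 + 1/(2*G) (Y(G) = -2 + 1/(G + G) = -2 + 1/(2*G))
√(Y(I) + (11207 - 1*1602)) = √((-2 + 1/(2*(197/91))) + (11207 - 1*1602)) = √((-2 + (½)*(91/197)) + (11207 - 1602)) = √((-2 + 91/394) + 9605) = √(-697/394 + 9605) = √(3783673/394) = √1490767162/394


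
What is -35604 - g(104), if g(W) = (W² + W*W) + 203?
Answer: -57439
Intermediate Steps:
g(W) = 203 + 2*W² (g(W) = (W² + W²) + 203 = 2*W² + 203 = 203 + 2*W²)
-35604 - g(104) = -35604 - (203 + 2*104²) = -35604 - (203 + 2*10816) = -35604 - (203 + 21632) = -35604 - 1*21835 = -35604 - 21835 = -57439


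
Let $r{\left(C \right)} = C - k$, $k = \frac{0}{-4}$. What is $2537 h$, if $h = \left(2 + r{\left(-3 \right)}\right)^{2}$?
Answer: $2537$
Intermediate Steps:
$k = 0$ ($k = 0 \left(- \frac{1}{4}\right) = 0$)
$r{\left(C \right)} = C$ ($r{\left(C \right)} = C - 0 = C + 0 = C$)
$h = 1$ ($h = \left(2 - 3\right)^{2} = \left(-1\right)^{2} = 1$)
$2537 h = 2537 \cdot 1 = 2537$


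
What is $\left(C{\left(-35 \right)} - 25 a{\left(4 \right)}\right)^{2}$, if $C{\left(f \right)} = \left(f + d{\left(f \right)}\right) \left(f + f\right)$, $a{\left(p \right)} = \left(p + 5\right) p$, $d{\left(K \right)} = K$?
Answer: $16000000$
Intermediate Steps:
$a{\left(p \right)} = p \left(5 + p\right)$ ($a{\left(p \right)} = \left(5 + p\right) p = p \left(5 + p\right)$)
$C{\left(f \right)} = 4 f^{2}$ ($C{\left(f \right)} = \left(f + f\right) \left(f + f\right) = 2 f 2 f = 4 f^{2}$)
$\left(C{\left(-35 \right)} - 25 a{\left(4 \right)}\right)^{2} = \left(4 \left(-35\right)^{2} - 25 \cdot 4 \left(5 + 4\right)\right)^{2} = \left(4 \cdot 1225 - 25 \cdot 4 \cdot 9\right)^{2} = \left(4900 - 900\right)^{2} = 4000^{2} = 16000000$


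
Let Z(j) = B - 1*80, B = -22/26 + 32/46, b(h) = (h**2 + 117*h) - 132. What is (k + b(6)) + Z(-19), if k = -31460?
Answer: -9249311/299 ≈ -30934.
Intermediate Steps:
b(h) = -132 + h**2 + 117*h
B = -45/299 (B = -22*1/26 + 32*(1/46) = -11/13 + 16/23 = -45/299 ≈ -0.15050)
Z(j) = -23965/299 (Z(j) = -45/299 - 1*80 = -45/299 - 80 = -23965/299)
(k + b(6)) + Z(-19) = (-31460 + (-132 + 6**2 + 117*6)) - 23965/299 = (-31460 + (-132 + 36 + 702)) - 23965/299 = (-31460 + 606) - 23965/299 = -30854 - 23965/299 = -9249311/299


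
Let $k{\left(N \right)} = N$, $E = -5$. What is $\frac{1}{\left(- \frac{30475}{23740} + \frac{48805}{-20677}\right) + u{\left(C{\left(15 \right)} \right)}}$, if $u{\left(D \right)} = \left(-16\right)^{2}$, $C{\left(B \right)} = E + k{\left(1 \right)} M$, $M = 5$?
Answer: $\frac{98174396}{24774892921} \approx 0.0039627$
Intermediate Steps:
$C{\left(B \right)} = 0$ ($C{\left(B \right)} = -5 + 1 \cdot 5 = -5 + 5 = 0$)
$u{\left(D \right)} = 256$
$\frac{1}{\left(- \frac{30475}{23740} + \frac{48805}{-20677}\right) + u{\left(C{\left(15 \right)} \right)}} = \frac{1}{\left(- \frac{30475}{23740} + \frac{48805}{-20677}\right) + 256} = \frac{1}{\left(\left(-30475\right) \frac{1}{23740} + 48805 \left(- \frac{1}{20677}\right)\right) + 256} = \frac{1}{\left(- \frac{6095}{4748} - \frac{48805}{20677}\right) + 256} = \frac{1}{- \frac{357752455}{98174396} + 256} = \frac{1}{\frac{24774892921}{98174396}} = \frac{98174396}{24774892921}$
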